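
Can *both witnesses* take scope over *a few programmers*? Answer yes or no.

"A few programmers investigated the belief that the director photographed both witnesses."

No

The DP *both witnesses* is contained in the complex NP *the belief that the director photographed both witnesses*.
Since the clause is the complement of a nominal head, the CNPC blocks scope extraction.
*both witnesses* > *a few programmers* would require crossing that boundary, which is illicit.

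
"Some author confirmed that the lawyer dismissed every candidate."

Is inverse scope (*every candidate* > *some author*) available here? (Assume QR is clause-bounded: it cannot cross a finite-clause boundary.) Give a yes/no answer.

*every candidate* is embedded in the finite complement clause *that the lawyer dismissed every candidate*.
QR is clause-bounded, so the finite complement is a scope island for the embedded quantifier.
The inverse ordering *every candidate* > *some author* is therefore underivable.

No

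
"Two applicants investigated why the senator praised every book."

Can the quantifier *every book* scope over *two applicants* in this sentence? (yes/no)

No

*every book* occurs within the embedded question *why the senator praised every book*.
QR across an interrogative CP boundary is ruled out as a wh-island violation.
*every book* is confined to the island and cannot take scope over *two applicants*.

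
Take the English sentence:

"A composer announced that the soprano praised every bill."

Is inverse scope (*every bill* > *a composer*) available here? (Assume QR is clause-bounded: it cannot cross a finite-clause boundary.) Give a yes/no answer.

*every bill* is embedded in the finite complement clause *that the soprano praised every bill*.
With QR restricted to its own tensed clause, the embedded quantifier cannot reach a matrix scope position.
Hence only narrow scope for *every bill* (under *a composer*) survives.

No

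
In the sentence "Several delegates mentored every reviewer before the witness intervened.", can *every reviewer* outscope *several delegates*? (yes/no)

*every reviewer* is a matrix argument; the adjunct is an island but the target quantifier is outside it.
No island intervenes, so both surface and inverse scope are derivable.

Yes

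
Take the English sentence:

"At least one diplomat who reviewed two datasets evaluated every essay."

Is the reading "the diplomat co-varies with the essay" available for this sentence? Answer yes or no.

Yes

The described interpretation is the *every essay* > *at least one diplomat* scoping.
Although the sentence contains a relative clause (*who reviewed two datasets*), *every essay* is outside it, in the matrix VP.
Nothing blocks QR of the lower DP to a position above the higher one, so inverse scope is available.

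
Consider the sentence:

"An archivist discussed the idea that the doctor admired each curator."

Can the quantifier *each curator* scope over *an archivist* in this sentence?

*each curator* is embedded in the complex NP *the idea that the doctor admired each curator*.
Noun-complement clauses are scope islands (the Complex NP Constraint): a quantifier inside one cannot scope into the matrix.
So *each curator* cannot raise to a position above *an archivist*.
(Only the surface reading survives: one fixed archivist with respect to all the relevant curators.)

No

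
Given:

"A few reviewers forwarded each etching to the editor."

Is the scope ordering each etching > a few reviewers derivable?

Yes

Both DPs are arguments of the same predicate; there is no clause or island boundary between them.
QR within a single clause is free, so the lower quantifier may take scope over the higher one.
So *each etching* > *a few reviewers* is among the available readings.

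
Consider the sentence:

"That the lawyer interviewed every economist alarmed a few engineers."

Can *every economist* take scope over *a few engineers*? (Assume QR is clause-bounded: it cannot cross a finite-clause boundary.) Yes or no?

*every economist* sits inside the sentential subject *that the lawyer interviewed every economist*.
Subjects — clausal subjects included — are islands for extraction, and QR is no exception.
So the wide-scope reading for *every economist* is blocked.

No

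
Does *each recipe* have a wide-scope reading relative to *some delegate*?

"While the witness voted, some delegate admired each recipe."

Yes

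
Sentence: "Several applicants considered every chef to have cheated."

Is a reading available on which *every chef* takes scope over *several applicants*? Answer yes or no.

ECM infinitives lack a CP barrier, so *every chef* can QR over the matrix subject *several applicants*.
Ordinary QR to a clause-peripheral position gives the wide-scope LF for the lower DP.

Yes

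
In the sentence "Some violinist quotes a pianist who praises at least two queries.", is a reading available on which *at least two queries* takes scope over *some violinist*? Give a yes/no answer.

*at least two queries* is embedded in the relative clause *who praises at least two queries* modifying *a pianist*.
The relative clause forms an island for QR, so the quantifier is confined to the head noun's restrictor.
Hence only narrow scope for *at least two queries* (under *some violinist*) survives.
(Only the surface reading survives: one fixed violinist with respect to all the relevant queries.)

No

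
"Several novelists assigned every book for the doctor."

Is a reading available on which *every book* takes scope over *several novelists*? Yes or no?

*every book* is the matrix object and *several novelists* the matrix subject; the two are clausemates.
Ordinary QR to a clause-peripheral position gives the wide-scope LF for the lower DP.
The sentence is scopally ambiguous between *several novelists* > *every book* and *every book* > *several novelists*.

Yes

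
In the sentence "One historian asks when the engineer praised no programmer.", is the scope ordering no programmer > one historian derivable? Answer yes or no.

*no programmer* sits inside the embedded question *when the engineer praised no programmer*.
QR across an interrogative CP boundary is ruled out as a wh-island violation.
So *no programmer* cannot raise to a position above *one historian*.

No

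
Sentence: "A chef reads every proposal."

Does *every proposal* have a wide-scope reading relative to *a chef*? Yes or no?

Both DPs are arguments of the same predicate; there is no clause or island boundary between them.
Since no island is crossed, the inverse ordering is licensed alongside surface scope.
Both orderings are possible: *a chef* > *every proposal* and *every proposal* > *a chef*.

Yes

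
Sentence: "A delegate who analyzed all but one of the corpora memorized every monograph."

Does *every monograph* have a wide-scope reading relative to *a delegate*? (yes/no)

The relative clause *who analyzed all but one of the corpora* modifies *a delegate*, but *every monograph* is not inside that relative clause — it is an argument of the matrix verb.
Ordinary QR to a clause-peripheral position gives the wide-scope LF for the lower DP.

Yes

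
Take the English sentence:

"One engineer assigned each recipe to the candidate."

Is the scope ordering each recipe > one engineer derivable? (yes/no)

*one engineer* and *each recipe* are co-arguments of the matrix verb, with nothing but a clause-internal boundary between them.
No island intervenes, so both surface and inverse scope are derivable.

Yes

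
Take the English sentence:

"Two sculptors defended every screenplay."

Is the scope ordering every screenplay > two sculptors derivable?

Yes

*every screenplay* and *two sculptors* are in the same minimal clause.
Ordinary QR to a clause-peripheral position gives the wide-scope LF for the lower DP.
Both orderings are possible: *two sculptors* > *every screenplay* and *every screenplay* > *two sculptors*.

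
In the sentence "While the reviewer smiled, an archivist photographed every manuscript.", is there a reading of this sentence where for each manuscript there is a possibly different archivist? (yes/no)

That reading corresponds to *every manuscript* > *an archivist*.
The adjunct clause does not contain *every manuscript*, which is the matrix object.
Clause-internal QR can adjoin the lower DP above the subject, yielding the inverse reading.
The sentence is scopally ambiguous between *an archivist* > *every manuscript* and *every manuscript* > *an archivist*.

Yes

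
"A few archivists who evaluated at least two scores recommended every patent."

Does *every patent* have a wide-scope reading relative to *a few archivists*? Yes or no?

Yes

Although the sentence contains a relative clause (*who evaluated at least two scores*), *every patent* is outside it, in the matrix VP.
QR within a single clause is free, so the lower quantifier may take scope over the higher one.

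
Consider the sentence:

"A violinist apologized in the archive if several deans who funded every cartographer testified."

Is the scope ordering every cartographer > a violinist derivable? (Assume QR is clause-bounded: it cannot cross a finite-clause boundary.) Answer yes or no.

*every cartographer* sits inside the relative clause *who funded every cartographer*, which is itself inside the adjunct *if several deans who funded every cartographer testified*.
Two island boundaries intervene — the relative clause and the adjunct. Either alone would block QR.
Hence only narrow scope for *every cartographer* (under *a violinist*) survives.

No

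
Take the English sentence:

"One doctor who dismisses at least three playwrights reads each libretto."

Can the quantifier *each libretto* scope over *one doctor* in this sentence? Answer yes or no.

Yes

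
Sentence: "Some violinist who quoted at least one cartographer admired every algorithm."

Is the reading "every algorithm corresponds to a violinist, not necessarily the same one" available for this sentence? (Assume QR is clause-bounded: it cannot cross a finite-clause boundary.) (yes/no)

Yes

The paraphrase describes the scope ordering *every algorithm* > *some violinist*.
*every algorithm* sits in the matrix clause, not in the relative clause on *some violinist*.
Ordinary QR to a clause-peripheral position gives the wide-scope LF for the lower DP.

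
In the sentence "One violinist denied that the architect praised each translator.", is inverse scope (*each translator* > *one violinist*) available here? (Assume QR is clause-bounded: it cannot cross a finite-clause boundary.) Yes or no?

No

The DP *each translator* is contained in the finite complement clause *that the architect praised each translator*.
Finite CP is the ceiling for QR here, by assumption.
Hence only narrow scope for *each translator* (under *one violinist*) survives.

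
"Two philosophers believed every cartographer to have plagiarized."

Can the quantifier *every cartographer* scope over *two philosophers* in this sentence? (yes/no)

Yes

ECM infinitives lack a CP barrier, so *every cartographer* can QR over the matrix subject *two philosophers*.
With no island boundary between them, the object can take inverse scope over the subject via ordinary QR within the clause.
The sentence is scopally ambiguous between *two philosophers* > *every cartographer* and *every cartographer* > *two philosophers*.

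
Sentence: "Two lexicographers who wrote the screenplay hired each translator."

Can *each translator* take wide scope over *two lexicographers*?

Although the sentence contains a relative clause (*who wrote the screenplay*), *each translator* is outside it, in the matrix VP.
With no island boundary between them, the object can take inverse scope over the subject via ordinary QR within the clause.
So *each translator* > *two lexicographers* is among the available readings.

Yes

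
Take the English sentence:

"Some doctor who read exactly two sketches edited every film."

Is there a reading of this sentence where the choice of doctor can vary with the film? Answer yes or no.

Yes

The paraphrase describes the scope ordering *every film* > *some doctor*.
*every film* sits in the matrix clause, not in the relative clause on *some doctor*.
QR within a single clause is free, so the lower quantifier may take scope over the higher one.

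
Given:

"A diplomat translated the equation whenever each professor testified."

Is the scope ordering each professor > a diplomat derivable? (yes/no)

No

The target quantifier *each professor* is part of the adjunct clause *whenever each professor testified*.
Adjuncts are opaque for quantifier raising; a quantifier in an adjunct stays inside it.
Hence only narrow scope for *each professor* (under *a diplomat*) survives.
(Only the surface reading survives: one fixed diplomat with respect to all the relevant professors.)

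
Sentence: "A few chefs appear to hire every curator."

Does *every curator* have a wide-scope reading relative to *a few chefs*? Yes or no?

Yes

*every curator* is inside a raising infinitive, which is transparent to QR (no CP barrier), so it behaves as a matrix argument.
QR within a single clause is free, so the lower quantifier may take scope over the higher one.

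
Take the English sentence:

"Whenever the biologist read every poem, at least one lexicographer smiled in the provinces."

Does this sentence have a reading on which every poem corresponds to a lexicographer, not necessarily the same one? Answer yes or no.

No

This is the *every poem* > *at least one lexicographer* reading.
*every poem* is embedded in the adjunct clause *whenever the biologist read every poem*.
Scope out of an adjunct clause is unavailable: QR respects the adjunct-island constraint.
*every poem* is confined to the island and cannot take scope over *at least one lexicographer*.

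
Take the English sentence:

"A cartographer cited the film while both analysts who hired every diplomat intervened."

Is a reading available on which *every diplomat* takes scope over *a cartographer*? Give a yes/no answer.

No

The target quantifier *every diplomat* is part of the relative clause *who hired every diplomat*, which is itself inside the adjunct *while both analysts who hired every diplomat intervened*.
Two island boundaries intervene — the relative clause and the adjunct. Either alone would block QR.
There is no licit LF on which *every diplomat* c-commands *a cartographer*.
(Only the surface reading survives: one fixed cartographer with respect to all the relevant diplomats.)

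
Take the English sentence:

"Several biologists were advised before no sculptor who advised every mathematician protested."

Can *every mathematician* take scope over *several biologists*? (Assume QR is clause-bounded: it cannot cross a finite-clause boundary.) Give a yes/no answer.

No

*every mathematician* is embedded in the relative clause *who advised every mathematician*, which is itself inside the adjunct *before no sculptor who advised every mathematician protested*.
Two island boundaries intervene — the relative clause and the adjunct. Either alone would block QR.
There is no licit LF on which *every mathematician* c-commands *several biologists*.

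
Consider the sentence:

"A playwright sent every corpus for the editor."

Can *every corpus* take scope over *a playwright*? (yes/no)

Yes

*every corpus* is the matrix object and *a playwright* the matrix subject; the two are clausemates.
QR within a single clause is free, so the lower quantifier may take scope over the higher one.
The sentence is scopally ambiguous between *a playwright* > *every corpus* and *every corpus* > *a playwright*.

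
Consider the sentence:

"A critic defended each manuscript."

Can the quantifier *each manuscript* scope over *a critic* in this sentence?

Yes

*each manuscript* is the matrix object and *a critic* the matrix subject; the two are clausemates.
No island intervenes, so both surface and inverse scope are derivable.
So *each manuscript* > *a critic* is among the available readings.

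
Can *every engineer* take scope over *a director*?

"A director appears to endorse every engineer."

Raising constructions are monoclausal for scope purposes; *every engineer* is not separated from *a director* by any island.
No island intervenes, so both surface and inverse scope are derivable.

Yes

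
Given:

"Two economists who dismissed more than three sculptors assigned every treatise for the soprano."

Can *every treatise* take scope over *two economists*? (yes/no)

Yes

Although the sentence contains a relative clause (*who dismissed more than three sculptors*), *every treatise* is outside it, in the matrix VP.
Since no island is crossed, the inverse ordering is licensed alongside surface scope.
Both orderings are possible: *two economists* > *every treatise* and *every treatise* > *two economists*.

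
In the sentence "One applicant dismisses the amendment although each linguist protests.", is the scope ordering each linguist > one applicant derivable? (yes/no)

The target quantifier *each linguist* is part of the adjunct clause *although each linguist protests*.
Adjunct clauses are scope islands: a quantifier inside an adjunct cannot raise into the matrix clause.
So *each linguist* cannot raise to a position above *one applicant*.

No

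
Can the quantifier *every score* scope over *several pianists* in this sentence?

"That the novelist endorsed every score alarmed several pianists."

*every score* sits inside the sentential subject *that the novelist endorsed every score*.
Subjects — clausal subjects included — are islands for extraction, and QR is no exception.
*every score* is confined to the island and cannot take scope over *several pianists*.

No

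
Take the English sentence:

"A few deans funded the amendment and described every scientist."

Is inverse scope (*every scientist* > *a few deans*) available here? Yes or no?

The target quantifier *every scientist* is part of one conjunct of the coordinate structure (*described every scientist*).
The Coordinate Structure Constraint blocks movement (including QR) out of a single conjunct.
*every scientist* > *a few deans* would require crossing that boundary, which is illicit.

No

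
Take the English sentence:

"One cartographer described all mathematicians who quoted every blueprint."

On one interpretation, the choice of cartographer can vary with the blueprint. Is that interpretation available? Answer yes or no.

No

That reading corresponds to *every blueprint* > *one cartographer*.
*every blueprint* sits inside the relative clause *who quoted every blueprint* modifying *all mathematicians*.
Relative clauses block scope extraction: QR cannot target a position outside the modified NP.
So *every blueprint* cannot raise to a position above *one cartographer*.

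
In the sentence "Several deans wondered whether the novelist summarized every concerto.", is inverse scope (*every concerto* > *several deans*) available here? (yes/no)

No

*every concerto* is embedded in the embedded question *whether the novelist summarized every concerto*.
The wh-island constraint blocks QR out of an embedded interrogative.
So *every concerto* cannot raise to a position above *several deans*.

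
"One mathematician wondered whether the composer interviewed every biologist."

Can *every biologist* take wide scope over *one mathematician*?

No

*every biologist* sits inside the embedded question *whether the composer interviewed every biologist*.
Embedded questions are wh-islands: a quantifier inside an indirect question cannot QR into the matrix clause.
*every biologist* > *one mathematician* would require crossing that boundary, which is illicit.
(Only the surface reading survives: one fixed mathematician with respect to all the relevant biologists.)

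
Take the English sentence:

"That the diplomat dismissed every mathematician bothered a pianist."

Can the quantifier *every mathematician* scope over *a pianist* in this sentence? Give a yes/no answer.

No

*every mathematician* occurs within the sentential subject *that the diplomat dismissed every mathematician*.
The Sentential Subject Constraint rules out raising the quantifier out of the that-clause subject.
So *every mathematician* cannot raise to a position above *a pianist*.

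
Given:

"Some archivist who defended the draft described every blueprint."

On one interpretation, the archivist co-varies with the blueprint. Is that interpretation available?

Yes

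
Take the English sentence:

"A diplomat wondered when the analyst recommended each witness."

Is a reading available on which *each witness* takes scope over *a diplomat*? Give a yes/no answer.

*each witness* sits inside the embedded question *when the analyst recommended each witness*.
Embedded wh-clauses are opaque for QR, so the quantifier stays inside the question.
So the wide-scope reading for *each witness* is blocked.

No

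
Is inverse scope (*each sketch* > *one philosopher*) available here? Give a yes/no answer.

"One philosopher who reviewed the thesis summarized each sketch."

Although the sentence contains a relative clause (*who reviewed the thesis*), *each sketch* is outside it, in the matrix VP.
Clause-internal QR can adjoin the lower DP above the subject, yielding the inverse reading.
The sentence is scopally ambiguous between *one philosopher* > *each sketch* and *each sketch* > *one philosopher*.

Yes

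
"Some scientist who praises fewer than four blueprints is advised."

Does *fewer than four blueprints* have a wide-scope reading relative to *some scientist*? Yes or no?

No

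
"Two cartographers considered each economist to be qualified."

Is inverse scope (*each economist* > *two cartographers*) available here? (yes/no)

Yes

This is an ECM construction: *each economist* is the infinitival subject, Case-marked by the matrix verb, and the infinitive is transparent for QR.
Ordinary QR to a clause-peripheral position gives the wide-scope LF for the lower DP.
Both orderings are possible: *two cartographers* > *each economist* and *each economist* > *two cartographers*.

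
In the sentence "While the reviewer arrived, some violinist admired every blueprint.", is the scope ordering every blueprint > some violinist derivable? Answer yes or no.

Neither queried DP is inside the adjunct, so the adjunct-island constraint does not apply.
No island intervenes, so both surface and inverse scope are derivable.

Yes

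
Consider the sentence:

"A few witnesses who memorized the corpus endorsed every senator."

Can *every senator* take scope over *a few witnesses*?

*every senator* sits in the matrix clause, not in the relative clause on *a few witnesses*.
QR within a single clause is free, so the lower quantifier may take scope over the higher one.

Yes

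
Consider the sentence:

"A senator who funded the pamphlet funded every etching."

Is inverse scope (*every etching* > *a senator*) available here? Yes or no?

Although the sentence contains a relative clause (*who funded the pamphlet*), *every etching* is outside it, in the matrix VP.
QR within a single clause is free, so the lower quantifier may take scope over the higher one.

Yes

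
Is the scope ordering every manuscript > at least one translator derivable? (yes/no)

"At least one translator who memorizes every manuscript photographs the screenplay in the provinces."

No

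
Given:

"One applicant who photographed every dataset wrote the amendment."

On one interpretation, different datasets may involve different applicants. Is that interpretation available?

The described interpretation is the *every dataset* > *one applicant* scoping.
*every dataset* is embedded in the relative clause *who photographed every dataset*.
A relative clause is a scope island — quantifier raising cannot cross its boundary.
So *every dataset* cannot raise high enough to outscope *one applicant*; only the surface ordering *one applicant* > *every dataset* is available.

No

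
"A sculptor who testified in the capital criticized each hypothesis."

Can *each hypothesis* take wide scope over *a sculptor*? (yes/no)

*each hypothesis* sits in the matrix clause, not in the relative clause on *a sculptor*.
Since no island is crossed, the inverse ordering is licensed alongside surface scope.

Yes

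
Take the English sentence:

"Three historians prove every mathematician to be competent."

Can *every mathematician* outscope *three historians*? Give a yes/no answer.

*every mathematician* is the subject of an ECM infinitive — the infinitival complement of an ECM verb is not a scope island, so *every mathematician* can raise into the matrix clause.
No island intervenes, so both surface and inverse scope are derivable.
Both orderings are possible: *three historians* > *every mathematician* and *every mathematician* > *three historians*.

Yes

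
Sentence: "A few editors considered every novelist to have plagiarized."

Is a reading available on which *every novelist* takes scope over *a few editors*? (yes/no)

ECM infinitives lack a CP barrier, so *every novelist* can QR over the matrix subject *a few editors*.
With no island boundary between them, the object can take inverse scope over the subject via ordinary QR within the clause.
Both orderings are possible: *a few editors* > *every novelist* and *every novelist* > *a few editors*.

Yes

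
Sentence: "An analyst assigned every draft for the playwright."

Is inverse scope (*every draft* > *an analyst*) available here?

Yes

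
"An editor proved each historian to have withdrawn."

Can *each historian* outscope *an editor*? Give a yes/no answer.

Yes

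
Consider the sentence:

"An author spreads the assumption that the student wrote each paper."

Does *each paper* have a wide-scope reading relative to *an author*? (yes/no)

*each paper* is embedded in the complex NP *the assumption that the student wrote each paper*.
The Complex NP Constraint bars QR out of the complement clause of a noun.
So *each paper* cannot raise to a position above *an author*.
(Only the surface reading survives: one fixed author with respect to all the relevant papers.)

No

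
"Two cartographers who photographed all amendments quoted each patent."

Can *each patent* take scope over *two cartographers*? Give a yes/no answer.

The RC *who photographed all amendments* is an island, but *each patent* is not inside it — it is the matrix object, a clausemate of *two cartographers*.
Nothing blocks QR of the lower DP to a position above the higher one, so inverse scope is available.

Yes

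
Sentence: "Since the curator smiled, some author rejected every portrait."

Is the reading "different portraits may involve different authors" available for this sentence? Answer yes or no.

Yes

The described interpretation is the *every portrait* > *some author* scoping.
*every portrait* is a matrix argument; the adjunct is an island but the target quantifier is outside it.
Ordinary QR to a clause-peripheral position gives the wide-scope LF for the lower DP.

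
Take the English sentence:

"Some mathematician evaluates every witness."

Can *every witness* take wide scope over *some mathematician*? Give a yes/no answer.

Both DPs are arguments of the same predicate; there is no clause or island boundary between them.
Ordinary QR to a clause-peripheral position gives the wide-scope LF for the lower DP.
Both orderings are possible: *some mathematician* > *every witness* and *every witness* > *some mathematician*.

Yes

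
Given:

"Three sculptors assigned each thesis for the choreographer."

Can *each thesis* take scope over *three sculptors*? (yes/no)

Yes

*three sculptors* and *each thesis* are co-arguments of the matrix verb, with nothing but a clause-internal boundary between them.
Nothing blocks QR of the lower DP to a position above the higher one, so inverse scope is available.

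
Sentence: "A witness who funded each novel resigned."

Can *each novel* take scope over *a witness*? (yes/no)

No

*each novel* sits inside the relative clause *who funded each novel*.
A relative clause is a scope island — quantifier raising cannot cross its boundary.
So *each novel* cannot raise to a position above *a witness*.
(Only the surface reading survives: one fixed witness with respect to all the relevant novels.)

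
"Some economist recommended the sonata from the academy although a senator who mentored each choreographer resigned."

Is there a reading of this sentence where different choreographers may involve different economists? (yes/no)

No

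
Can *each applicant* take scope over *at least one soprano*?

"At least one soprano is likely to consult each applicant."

Infinitival complements of raising predicates do not block QR; *each applicant* and *at least one soprano* are effectively clausemates.
With no island boundary between them, the object can take inverse scope over the subject via ordinary QR within the clause.
The sentence is scopally ambiguous between *at least one soprano* > *each applicant* and *each applicant* > *at least one soprano*.

Yes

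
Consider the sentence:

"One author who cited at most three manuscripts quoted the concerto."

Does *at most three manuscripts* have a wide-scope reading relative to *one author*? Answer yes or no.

The DP *at most three manuscripts* is contained in the relative clause *who cited at most three manuscripts*.
Relative clauses are scope islands: a quantifier cannot QR out of a relative clause to take scope in the matrix clause.
So *at most three manuscripts* cannot raise high enough to outscope *one author*; only the surface ordering *one author* > *at most three manuscripts* is available.
(Only the surface reading survives: one fixed author with respect to all the relevant manuscripts.)

No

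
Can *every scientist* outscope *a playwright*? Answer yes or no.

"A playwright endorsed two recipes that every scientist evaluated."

*every scientist* is embedded in the relative clause *that every scientist evaluated* modifying *two recipes*.
Relative clauses are scope islands: a quantifier cannot QR out of a relative clause to take scope in the matrix clause.
Hence only narrow scope for *every scientist* (under *a playwright*) survives.

No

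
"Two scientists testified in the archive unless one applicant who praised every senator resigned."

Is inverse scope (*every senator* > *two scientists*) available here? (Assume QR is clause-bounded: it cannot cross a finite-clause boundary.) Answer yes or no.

No

*every senator* occurs within the relative clause *who praised every senator*, which is itself inside the adjunct *unless one applicant who praised every senator resigned*.
Two island boundaries intervene — the relative clause and the adjunct. Either alone would block QR.
So *every senator* cannot raise to a position above *two scientists*.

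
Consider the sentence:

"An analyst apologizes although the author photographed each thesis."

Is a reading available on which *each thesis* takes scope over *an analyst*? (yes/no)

*each thesis* sits inside the adjunct clause *although the author photographed each thesis*.
Scope out of an adjunct clause is unavailable: QR respects the adjunct-island constraint.
*each thesis* > *an analyst* would require crossing that boundary, which is illicit.
(Only the surface reading survives: one fixed analyst with respect to all the relevant theses.)

No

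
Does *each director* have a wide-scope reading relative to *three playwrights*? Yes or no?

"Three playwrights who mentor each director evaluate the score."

No

*each director* occurs within the relative clause *who mentor each director*.
QR out of a relative clause is ruled out by the relative-clause island constraint.
*each director* > *three playwrights* would require crossing that boundary, which is illicit.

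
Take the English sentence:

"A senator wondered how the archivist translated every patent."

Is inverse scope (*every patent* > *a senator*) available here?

No

*every patent* is embedded in the embedded question *how the archivist translated every patent*.
The wh-island constraint blocks QR out of an embedded interrogative.
Hence only narrow scope for *every patent* (under *a senator*) survives.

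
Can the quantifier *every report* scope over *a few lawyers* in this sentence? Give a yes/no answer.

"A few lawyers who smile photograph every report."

Yes

Although the sentence contains a relative clause (*who smile*), *every report* is outside it, in the matrix VP.
Ordinary QR to a clause-peripheral position gives the wide-scope LF for the lower DP.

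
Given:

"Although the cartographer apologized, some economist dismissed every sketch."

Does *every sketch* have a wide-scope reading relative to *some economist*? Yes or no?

*every sketch* is a matrix argument; the adjunct is an island but the target quantifier is outside it.
Nothing blocks QR of the lower DP to a position above the higher one, so inverse scope is available.

Yes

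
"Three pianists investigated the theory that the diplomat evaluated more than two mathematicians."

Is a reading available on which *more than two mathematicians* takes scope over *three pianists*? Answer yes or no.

No

*more than two mathematicians* is embedded in the complex NP *the theory that the diplomat evaluated more than two mathematicians*.
Since the clause is the complement of a nominal head, the CNPC blocks scope extraction.
So *more than two mathematicians* cannot raise high enough to outscope *three pianists*; only the surface ordering *three pianists* > *more than two mathematicians* is available.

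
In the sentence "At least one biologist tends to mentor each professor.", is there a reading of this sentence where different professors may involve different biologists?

The paraphrase describes the scope ordering *each professor* > *at least one biologist*.
The matrix predicate is a raising verb, whose infinitival complement is not a scope island — *each professor* can QR into the matrix clause.
Nothing blocks QR of the lower DP to a position above the higher one, so inverse scope is available.

Yes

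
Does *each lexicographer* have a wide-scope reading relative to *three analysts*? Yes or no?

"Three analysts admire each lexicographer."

Yes

*each lexicographer* is the matrix object and *three analysts* the matrix subject; the two are clausemates.
No island intervenes, so both surface and inverse scope are derivable.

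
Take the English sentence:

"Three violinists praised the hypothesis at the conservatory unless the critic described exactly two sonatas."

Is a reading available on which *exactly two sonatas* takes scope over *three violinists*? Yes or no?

The target quantifier *exactly two sonatas* is part of the adjunct clause *unless the critic described exactly two sonatas*.
Adjunct clauses are scope islands: a quantifier inside an adjunct cannot raise into the matrix clause.
*exactly two sonatas* is confined to the island and cannot take scope over *three violinists*.

No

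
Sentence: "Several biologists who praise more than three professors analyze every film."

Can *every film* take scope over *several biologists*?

*every film* sits in the matrix clause, not in the relative clause on *several biologists*.
Ordinary QR to a clause-peripheral position gives the wide-scope LF for the lower DP.
So *every film* > *several biologists* is among the available readings.

Yes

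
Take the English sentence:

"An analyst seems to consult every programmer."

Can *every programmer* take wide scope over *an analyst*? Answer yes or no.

Yes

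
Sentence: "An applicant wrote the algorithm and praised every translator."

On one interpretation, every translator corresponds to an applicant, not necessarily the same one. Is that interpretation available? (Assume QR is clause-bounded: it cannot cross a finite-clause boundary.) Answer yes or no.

That reading corresponds to *every translator* > *an applicant*.
*every translator* occurs within one conjunct of the coordinate structure (*praised every translator*).
The Coordinate Structure Constraint blocks movement (including QR) out of a single conjunct.
There is no licit LF on which *every translator* c-commands *an applicant*.
(Only the surface reading survives: one fixed applicant with respect to all the relevant translators.)

No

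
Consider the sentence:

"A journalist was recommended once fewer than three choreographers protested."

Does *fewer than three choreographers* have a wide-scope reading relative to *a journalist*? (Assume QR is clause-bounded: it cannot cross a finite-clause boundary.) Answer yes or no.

No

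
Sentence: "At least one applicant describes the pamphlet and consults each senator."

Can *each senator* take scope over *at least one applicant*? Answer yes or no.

*each senator* is embedded in one conjunct of the coordinate structure (*consults each senator*).
A quantifier cannot raise out of one conjunct of a coordination across the whole coordinate structure — the CSC applies to QR.
There is no licit LF on which *each senator* c-commands *at least one applicant*.

No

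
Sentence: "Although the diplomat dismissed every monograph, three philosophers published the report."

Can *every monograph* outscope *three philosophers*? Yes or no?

No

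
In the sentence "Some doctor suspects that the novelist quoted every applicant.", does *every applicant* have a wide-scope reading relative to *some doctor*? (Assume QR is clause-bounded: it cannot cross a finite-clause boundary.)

*every applicant* occurs within the finite complement clause *that the novelist quoted every applicant*.
QR is clause-bounded, so the finite complement is a scope island for the embedded quantifier.
*every applicant* > *some doctor* would require crossing that boundary, which is illicit.

No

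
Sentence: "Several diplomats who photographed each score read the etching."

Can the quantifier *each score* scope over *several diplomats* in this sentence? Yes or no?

The DP *each score* is contained in the relative clause *who photographed each score*.
Quantifiers inside a relative clause are trapped there; the RC boundary blocks QR.
So *each score* cannot raise high enough to outscope *several diplomats*; only the surface ordering *several diplomats* > *each score* is available.

No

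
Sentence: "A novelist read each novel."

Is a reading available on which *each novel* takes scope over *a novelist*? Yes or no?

*each novel* is the matrix object and *a novelist* the matrix subject; the two are clausemates.
Nothing blocks QR of the lower DP to a position above the higher one, so inverse scope is available.

Yes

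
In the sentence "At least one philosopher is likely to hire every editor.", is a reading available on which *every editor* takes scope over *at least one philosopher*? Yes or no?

Yes

*every editor* is the object of the infinitival complement of a raising predicate; raising infinitives are transparent for QR, so the two DPs are in effect clausemates.
Clause-internal QR can adjoin the lower DP above the subject, yielding the inverse reading.
Both orderings are possible: *at least one philosopher* > *every editor* and *every editor* > *at least one philosopher*.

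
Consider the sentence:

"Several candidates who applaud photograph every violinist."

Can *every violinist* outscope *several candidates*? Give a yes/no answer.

Yes

*every violinist* sits in the matrix clause, not in the relative clause on *several candidates*.
Clause-internal QR can adjoin the lower DP above the subject, yielding the inverse reading.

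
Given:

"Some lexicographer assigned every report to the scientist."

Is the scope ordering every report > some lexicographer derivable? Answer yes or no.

*every report* and *some lexicographer* are in the same minimal clause.
Ordinary QR to a clause-peripheral position gives the wide-scope LF for the lower DP.

Yes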